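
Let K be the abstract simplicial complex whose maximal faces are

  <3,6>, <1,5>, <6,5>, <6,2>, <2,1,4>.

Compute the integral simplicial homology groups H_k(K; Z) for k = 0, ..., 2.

Take the total order 1 < 2 < 3 < 4 < 5 < 6 on the vertex set. Then K (dimension 2) consists of the simplices:

  0-simplices (6): [1], [2], [3], [4], [5], [6]
  1-simplices (7): [1,2], [1,4], [1,5], [2,4], [2,6], [3,6], [5,6]
  2-simplices (1): [1,2,4]

Hence C_0 ≅ Z^6, C_1 ≅ Z^7, C_2 ≅ Z^1.

∂_1: C_1 → C_0 sends each edge [p,q] (with p < q) to q − p.
The 6×7 boundary matrix has rank 5 and Smith normal form diag(1,1,1,1,1).

Boundary ∂_2: C_2 → C_1 sends each 2-simplex [p,q,r] to [q,r] − [p,r] + [p,q]. For instance
  ∂[1,2,4] = [2,4] − [1,4] + [1,2].
The 7×1 boundary matrix has rank 1 and Smith normal form diag(1).

Now H_k = ker ∂_k / im ∂_{k+1}, so:

  H_0: rank C_0 − rank ∂_1 = 6 − 5 = 1, and the invariant factors of ∂_1 are all 1, so H_0 ≅ Z.
  H_1: rank ker ∂_1 − rank ∂_2 = (7 − 5) − 1 = 1, and the invariant factors of ∂_2 are all 1, so H_1 ≅ Z.
  H_2: rank ker ∂_2 − rank ∂_3 = (1 − 1) − 0 = 0, and there is no ∂_3, so H_2 ≅ 0.

As a check, the Euler characteristic is 6 − 7 + 1 = 0, which agrees with 1 − 1 + 0 = 0.

H_0 = Z,  H_1 = Z,  H_2 = 0.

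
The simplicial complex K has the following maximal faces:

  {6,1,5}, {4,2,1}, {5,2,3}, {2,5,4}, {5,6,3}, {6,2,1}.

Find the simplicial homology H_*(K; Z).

H_0 ≅ Z,  H_1 ≅ Z,  H_2 = 0.

Take the total order 1 < 2 < 3 < 4 < 5 < 6 on the vertex set. Then K (dimension 2) consists of the simplices:

  0-simplices (6): [1], [2], [3], [4], [5], [6]
  1-simplices (12): [1,2], [1,4], [1,5], [1,6], [2,3], [2,4], [2,5], [2,6], [3,5], [3,6], [4,5], [5,6]
  2-simplices (6): [1,2,4], [1,2,6], [1,5,6], [2,3,5], [2,4,5], [3,5,6]

giving chain groups C_0 ≅ Z^6, C_1 ≅ Z^12, C_2 ≅ Z^6.

∂_1: C_1 → C_0 is given by ∂[p,q] = [q] − [p]. For instance
  ∂[2,6] = [6] − [2].
This gives a 6×12 integer matrix of rank 5; reducing to Smith normal form yields diagonal entries (1,1,1,1,1).

Boundary ∂_2: C_2 → C_1 acts by ∂[p,q,r] = [q,r] − [p,r] + [p,q]. For instance
  ∂[2,4,5] = [4,5] − [2,5] + [2,4],
  ∂[1,5,6] = [5,6] − [1,6] + [1,5].
As a 12×6 matrix over Z this has rank 6, with invariant factors (1,1,1,1,1,1).

Computing H_k = (kernel of ∂_k) / (image of ∂_{k+1}):

  H_0: rank C_0 − rank ∂_1 = 6 − 5 = 1, and the invariant factors of ∂_1 are all 1, so H_0 ≅ Z.
  H_1: rank ker ∂_1 − rank ∂_2 = (12 − 5) − 6 = 1, and the invariant factors of ∂_2 are all 1, so H_1 ≅ Z.
  H_2: rank ker ∂_2 − rank ∂_3 = (6 − 6) − 0 = 0, and there is no ∂_3, so H_2 ≅ 0.

(K is a triangulation of the cylinder S^1 x I.)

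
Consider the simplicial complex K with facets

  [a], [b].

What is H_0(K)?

Take the total order a < b on the vertex set. Then K (dimension 0) consists of the simplices:

  0-simplices (2): a, b

giving chain groups C_0 ≅ Z^2.

From H_k ≅ ker(∂_k) / im(∂_{k+1}) we obtain:

  H_0: rank C_0 − rank ∂_1 = 2 − 0 = 2, and there is no ∂_1, so H_0 = Z^2.

H_0 ≅ Z^2.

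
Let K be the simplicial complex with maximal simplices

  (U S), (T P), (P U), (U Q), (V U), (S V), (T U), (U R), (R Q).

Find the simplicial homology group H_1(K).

H_1 ≅ Z^3.

We work with the vertex ordering P < Q < R < S < T < U < V. The simplices of K, each written with vertices in increasing order, are:

  0-simplices (7): P, Q, R, S, T, U, V
  1-simplices (9): PT, PU, QR, QU, RU, SU, SV, TU, UV

giving chain groups C_0 ≅ Z^7, C_1 ≅ Z^9.

The boundary map ∂_1: C_1 → C_0 sends each edge [p,q] (with p < q) to q − p. For instance
  ∂PT = T − P.
The resulting 7×9 matrix has rank 6, and its Smith normal form has invariant factors (1,1,1,1,1,1).

From H_k ≅ ker(∂_k) / im(∂_{k+1}) we obtain:

  H_1: rank ker ∂_1 − rank ∂_2 = (9 − 6) − 0 = 3, and there is no ∂_2, so H_1 ≅ Z^3.

(K is a triangulation of a wedge of 3 circles.)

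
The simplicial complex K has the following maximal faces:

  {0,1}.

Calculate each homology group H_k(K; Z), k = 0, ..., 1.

Fix the vertex order 0 < 1 and write every simplex with vertices in increasing order. Then dim K = 1 and the simplices of K are:

  0-simplices (2): [0], [1]
  1-simplices (1): [0,1]

giving chain groups C_0 ≅ Z^2, C_1 ≅ Z^1.

The boundary map ∂_1: C_1 → C_0 maps an edge to its endpoints' difference, ∂[p,q] = q − p. For instance
  ∂[0,1] = [1] − [0].
As a 2×1 matrix over Z this has rank 1, with invariant factors (1).

From H_k ≅ ker(∂_k) / im(∂_{k+1}) we obtain:

  H_0: rank C_0 − rank ∂_1 = 2 − 1 = 1, and the invariant factors of ∂_1 are all 1, so H_0 = Z.
  H_1: rank ker ∂_1 − rank ∂_2 = (1 − 1) − 0 = 0, and there is no ∂_2, so H_1 = 0.

(K is a triangulation of the 1-simplex.)

H_0 = Z,  H_1 = 0.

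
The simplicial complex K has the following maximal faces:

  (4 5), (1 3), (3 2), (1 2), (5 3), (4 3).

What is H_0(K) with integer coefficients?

Take the total order 1 < 2 < 3 < 4 < 5 on the vertex set. Then K (dimension 1) consists of the simplices:

  0-simplices (5): [1], [2], [3], [4], [5]
  1-simplices (6): [1,2], [1,3], [2,3], [3,4], [3,5], [4,5]

so the chain groups are C_0 ≅ Z^5, C_1 ≅ Z^6.

The boundary map ∂_1: C_1 → C_0 sends each edge [p,q] (with p < q) to q − p.
As a 5×6 matrix over Z this has rank 4, with invariant factors (1,1,1,1).

Now H_k = ker ∂_k / im ∂_{k+1}, so:

  H_0: rank C_0 − rank ∂_1 = 5 − 4 = 1, and the invariant factors of ∂_1 are all 1, so H_0 = Z.

(K is a triangulation of a wedge of 2 circles.)

H_0 = Z.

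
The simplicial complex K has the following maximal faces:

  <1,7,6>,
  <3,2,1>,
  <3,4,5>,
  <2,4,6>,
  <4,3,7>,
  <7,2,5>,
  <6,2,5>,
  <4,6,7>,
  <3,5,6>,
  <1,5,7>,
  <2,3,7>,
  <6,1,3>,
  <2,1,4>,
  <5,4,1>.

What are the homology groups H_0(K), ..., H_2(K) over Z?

K has 7 vertices, 21 edges, 14 triangles.
rank ∂_0 = 0, rank ∂_1 = 6 ⇒ b_0 = 7 − 0 − 6 = 1; all invariant factors of ∂_1 are 1 so no torsion. So H_0 ≅ Z.
rank ∂_1 = 6, rank ∂_2 = 13 ⇒ b_1 = 21 − 6 − 13 = 2; all invariant factors of ∂_2 are 1 so no torsion. So H_1 ≅ Z^2.
rank ∂_2 = 13, rank ∂_3 = 0 ⇒ b_2 = 14 − 13 − 0 = 1. So H_2 ≅ Z.

H_0 = Z,  H_1 = Z^2,  H_2 = Z.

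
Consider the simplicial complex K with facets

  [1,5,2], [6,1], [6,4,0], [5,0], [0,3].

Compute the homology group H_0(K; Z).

H_0 ≅ Z.

Take the total order 0 < 1 < 2 < 3 < 4 < 5 < 6 on the vertex set. Then K (dimension 2) consists of the simplices:

  0-simplices (7): [0], [1], [2], [3], [4], [5], [6]
  1-simplices (9): [0,3], [0,4], [0,5], [0,6], [1,2], [1,5], [1,6], [2,5], [4,6]
  2-simplices (2): [0,4,6], [1,2,5]

giving chain groups C_0 ≅ Z^7, C_1 ≅ Z^9, C_2 ≅ Z^2.

The boundary map ∂_1: C_1 → C_0 sends each edge [p,q] (with p < q) to q − p. For instance
  ∂[0,5] = [5] − [0].
The 7×9 boundary matrix has rank 6 and Smith normal form diag(1,1,1,1,1,1).

The boundary map ∂_2: C_2 → C_1 sends each 2-simplex [p,q,r] to [q,r] − [p,r] + [p,q]. For instance
  ∂[0,4,6] = [4,6] − [0,6] + [0,4],
  ∂[1,2,5] = [2,5] − [1,5] + [1,2].
The 9×2 boundary matrix has rank 2 and Smith normal form diag(1,1).

Computing H_k = (kernel of ∂_k) / (image of ∂_{k+1}):

  H_0: rank C_0 − rank ∂_1 = 7 − 6 = 1, and the invariant factors of ∂_1 are all 1, so H_0 = Z.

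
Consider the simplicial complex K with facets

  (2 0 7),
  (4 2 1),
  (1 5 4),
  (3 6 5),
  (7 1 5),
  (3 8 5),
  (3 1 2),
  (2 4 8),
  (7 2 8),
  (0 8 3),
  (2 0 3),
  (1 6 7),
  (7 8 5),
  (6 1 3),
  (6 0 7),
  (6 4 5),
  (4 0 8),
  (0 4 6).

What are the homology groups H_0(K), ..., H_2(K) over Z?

H_0 ≅ Z,  H_1 ≅ Z ⊕ Z/2,  H_2 = 0.

Take the total order 0 < 1 < 2 < 3 < 4 < 5 < 6 < 7 < 8 on the vertex set. Then K (dimension 2) consists of the simplices:

  0-simplices (9): [0], [1], [2], [3], [4], [5], [6], [7], [8]
  1-simplices (27): (27 of them)
  2-simplices (18): [0,2,3], [0,2,7], [0,3,8], [0,4,6], [0,4,8], [0,6,7], [1,2,3], [1,2,4], [1,3,6], [1,4,5], [1,5,7], [1,6,7], [2,4,8], [2,7,8], [3,5,6], [3,5,8], [4,5,6], [5,7,8]

so the chain groups are C_0 ≅ Z^9, C_1 ≅ Z^27, C_2 ≅ Z^18.

The boundary map ∂_1: C_1 → C_0 sends each edge [p,q] (with p < q) to q − p. For instance
  ∂[5,6] = [6] − [5].
The 9×27 boundary matrix has rank 8 and Smith normal form diag(1,1,1,1,1,1,1,1).

Boundary ∂_2: C_2 → C_1 sends each 2-simplex [p,q,r] to [q,r] − [p,r] + [p,q]. For instance
  ∂[1,4,5] = [4,5] − [1,5] + [1,4],
  ∂[1,6,7] = [6,7] − [1,7] + [1,6].
The 27×18 boundary matrix has rank 18 and Smith normal form diag(1,1,1,1,1,1,1,1,1,1,1,1,1,1,1,1,1,2).

Now H_k = ker ∂_k / im ∂_{k+1}, so:

  H_0: rank C_0 − rank ∂_1 = 9 − 8 = 1, and the invariant factors of ∂_1 are all 1, so H_0 = Z.
  H_1: rank ker ∂_1 − rank ∂_2 = (27 − 8) − 18 = 1, and ∂_2 has invariant factor 2 > 1, so H_1 = Z ⊕ Z/2.
  H_2: rank ker ∂_2 − rank ∂_3 = (18 − 18) − 0 = 0, and there is no ∂_3, so H_2 = 0.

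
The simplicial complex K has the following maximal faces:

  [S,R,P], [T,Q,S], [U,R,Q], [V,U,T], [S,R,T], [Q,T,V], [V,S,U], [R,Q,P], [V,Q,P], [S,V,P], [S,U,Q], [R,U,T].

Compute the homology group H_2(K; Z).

Take the total order P < Q < R < S < T < U < V on the vertex set. Then K (dimension 2) consists of the simplices:

  0-simplices (7): P, Q, R, S, T, U, V
  1-simplices (18): PQ, PR, PS, PV, QR, QS, QT, QU, QV, RS, RT, RU, ST, SU, SV, TU, TV, UV
  2-simplices (12): PQR, PQV, PRS, PSV, QRU, QST, QSU, QTV, RST, RTU, SUV, TUV

so the chain groups are C_0 ≅ Z^7, C_1 ≅ Z^18, C_2 ≅ Z^12.

Boundary ∂_1: C_1 → C_0 is given by ∂[p,q] = [q] − [p].
The resulting 7×18 matrix has rank 6, and its Smith normal form has invariant factors (1,1,1,1,1,1).

∂_2: C_2 → C_1 sends each 2-simplex [p,q,r] to [q,r] − [p,r] + [p,q]. For instance
  ∂PQR = QR − PR + PQ,
  ∂QSU = SU − QU + QS.
This gives a 18×12 integer matrix of rank 12; reducing to Smith normal form yields diagonal entries (1,1,1,1,1,1,1,1,1,1,1,2).

Reading off H_k = ker ∂_k / im ∂_{k+1}:

  H_2: rank ker ∂_2 − rank ∂_3 = (12 − 12) − 0 = 0, and there is no ∂_3, so H_2 = 0.

H_2 = 0.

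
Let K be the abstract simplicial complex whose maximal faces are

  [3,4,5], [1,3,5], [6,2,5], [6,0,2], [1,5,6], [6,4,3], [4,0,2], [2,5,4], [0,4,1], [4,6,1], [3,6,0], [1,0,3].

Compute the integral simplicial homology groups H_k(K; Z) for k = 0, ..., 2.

K has 7 vertices, 18 edges, 12 triangles.
rank ∂_0 = 0, rank ∂_1 = 6 ⇒ b_0 = 7 − 0 − 6 = 1; all invariant factors of ∂_1 are 1 so no torsion. So H_0 = Z.
rank ∂_1 = 6, rank ∂_2 = 12 ⇒ b_1 = 18 − 6 − 12 = 0; ∂_2 has invariant factor(s) [2] giving torsion. So H_1 = Z_2.
rank ∂_2 = 12, rank ∂_3 = 0 ⇒ b_2 = 12 − 12 − 0 = 0. So H_2 = 0.

H_0 = Z,  H_1 = Z_2,  H_2 = 0.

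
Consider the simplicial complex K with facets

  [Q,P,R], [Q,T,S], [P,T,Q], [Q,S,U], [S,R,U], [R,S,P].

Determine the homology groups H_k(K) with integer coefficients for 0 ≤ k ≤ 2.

H_0 = Z,  H_1 = Z,  H_2 = 0.

Order the vertices as P < Q < R < S < T < U. Listing each simplex with vertices in this order, K has dimension 2 with simplices:

  0-simplices (6): P, Q, R, S, T, U
  1-simplices (12): PQ, PR, PS, PT, QR, QS, QT, QU, RS, RU, ST, SU
  2-simplices (6): PQR, PQT, PRS, QST, QSU, RSU

giving chain groups C_0 ≅ Z^6, C_1 ≅ Z^12, C_2 ≅ Z^6.

The boundary map ∂_1: C_1 → C_0 maps an edge to its endpoints' difference, ∂[p,q] = q − p. For instance
  ∂ST = T − S.
This gives a 6×12 integer matrix of rank 5; reducing to Smith normal form yields diagonal entries (1,1,1,1,1).

Boundary ∂_2: C_2 → C_1 acts by ∂[p,q,r] = [q,r] − [p,r] + [p,q]. For instance
  ∂QSU = SU − QU + QS,
  ∂PQR = QR − PR + PQ.
The 12×6 boundary matrix has rank 6 and Smith normal form diag(1,1,1,1,1,1).

Computing H_k = (kernel of ∂_k) / (image of ∂_{k+1}):

  H_0: rank C_0 − rank ∂_1 = 6 − 5 = 1, and the invariant factors of ∂_1 are all 1, so H_0 = Z.
  H_1: rank ker ∂_1 − rank ∂_2 = (12 − 5) − 6 = 1, and the invariant factors of ∂_2 are all 1, so H_1 = Z.
  H_2: rank ker ∂_2 − rank ∂_3 = (6 − 6) − 0 = 0, and there is no ∂_3, so H_2 = 0.

As a check, the Euler characteristic is 6 − 12 + 6 = 0, which agrees with 1 − 1 + 0 = 0.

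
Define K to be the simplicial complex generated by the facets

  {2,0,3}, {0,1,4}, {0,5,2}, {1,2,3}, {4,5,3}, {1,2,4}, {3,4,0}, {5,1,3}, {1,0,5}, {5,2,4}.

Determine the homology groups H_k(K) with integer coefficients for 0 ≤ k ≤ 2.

H_0 = Z,  H_1 = Z/2,  H_2 = 0.

Take the total order 0 < 1 < 2 < 3 < 4 < 5 on the vertex set. Then K (dimension 2) consists of the simplices:

  0-simplices (6): [0], [1], [2], [3], [4], [5]
  1-simplices (15): [0,1], [0,2], [0,3], [0,4], [0,5], [1,2], [1,3], [1,4], [1,5], [2,3], [2,4], [2,5], [3,4], [3,5], [4,5]
  2-simplices (10): [0,1,4], [0,1,5], [0,2,3], [0,2,5], [0,3,4], [1,2,3], [1,2,4], [1,3,5], [2,4,5], [3,4,5]

giving chain groups C_0 ≅ Z^6, C_1 ≅ Z^15, C_2 ≅ Z^10.

Boundary ∂_1: C_1 → C_0 is given by ∂[p,q] = [q] − [p]. For instance
  ∂[1,2] = [2] − [1].
The resulting 6×15 matrix has rank 5, and its Smith normal form has invariant factors (1,1,1,1,1).

Boundary ∂_2: C_2 → C_1 maps a triangle to the signed sum of its edges. For instance
  ∂[2,4,5] = [4,5] − [2,5] + [2,4],
  ∂[1,2,4] = [2,4] − [1,4] + [1,2].
The resulting 15×10 matrix has rank 10, and its Smith normal form has invariant factors (1,1,1,1,1,1,1,1,1,2).

Now H_k = ker ∂_k / im ∂_{k+1}, so:

  H_0: rank C_0 − rank ∂_1 = 6 − 5 = 1, and the invariant factors of ∂_1 are all 1, so H_0 = Z.
  H_1: rank ker ∂_1 − rank ∂_2 = (15 − 5) − 10 = 0, and ∂_2 has invariant factor 2 > 1, so H_1 = Z/2.
  H_2: rank ker ∂_2 − rank ∂_3 = (10 − 10) − 0 = 0, and there is no ∂_3, so H_2 = 0.

As a check, the Euler characteristic is 6 − 15 + 10 = 1, which agrees with 1 − 0 + 0 = 1.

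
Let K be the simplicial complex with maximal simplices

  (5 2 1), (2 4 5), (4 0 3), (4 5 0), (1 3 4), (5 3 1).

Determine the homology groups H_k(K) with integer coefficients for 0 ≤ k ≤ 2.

H_0 ≅ Z,  H_1 ≅ Z,  H_2 = 0.

We work with the vertex ordering 0 < 1 < 2 < 3 < 4 < 5. The simplices of K, each written with vertices in increasing order, are:

  0-simplices (6): [0], [1], [2], [3], [4], [5]
  1-simplices (12): [0,3], [0,4], [0,5], [1,2], [1,3], [1,4], [1,5], [2,4], [2,5], [3,4], [3,5], [4,5]
  2-simplices (6): [0,3,4], [0,4,5], [1,2,5], [1,3,4], [1,3,5], [2,4,5]

giving chain groups C_0 ≅ Z^6, C_1 ≅ Z^12, C_2 ≅ Z^6.

Boundary ∂_1: C_1 → C_0 maps an edge to its endpoints' difference, ∂[p,q] = q − p.
As a 6×12 matrix over Z this has rank 5, with invariant factors (1,1,1,1,1).

Boundary ∂_2: C_2 → C_1 sends each 2-simplex [p,q,r] to [q,r] − [p,r] + [p,q]. For instance
  ∂[1,3,4] = [3,4] − [1,4] + [1,3],
  ∂[1,3,5] = [3,5] − [1,5] + [1,3].
This gives a 12×6 integer matrix of rank 6; reducing to Smith normal form yields diagonal entries (1,1,1,1,1,1).

Reading off H_k = ker ∂_k / im ∂_{k+1}:

  H_0: rank C_0 − rank ∂_1 = 6 − 5 = 1, and the invariant factors of ∂_1 are all 1, so H_0 = Z.
  H_1: rank ker ∂_1 − rank ∂_2 = (12 − 5) − 6 = 1, and the invariant factors of ∂_2 are all 1, so H_1 = Z.
  H_2: rank ker ∂_2 − rank ∂_3 = (6 − 6) − 0 = 0, and there is no ∂_3, so H_2 = 0.

As a check, the Euler characteristic is 6 − 12 + 6 = 0, which agrees with 1 − 1 + 0 = 0.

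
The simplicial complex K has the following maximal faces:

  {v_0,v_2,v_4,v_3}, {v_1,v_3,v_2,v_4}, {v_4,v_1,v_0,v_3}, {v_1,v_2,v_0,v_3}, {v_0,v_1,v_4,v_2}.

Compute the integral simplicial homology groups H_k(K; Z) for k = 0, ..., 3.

H_0 = Z,  H_1 = 0,  H_2 = 0,  H_3 = Z.

K has 5 vertices, 10 edges, 10 triangles, 5 3-simplices.
rank ∂_0 = 0, rank ∂_1 = 4 ⇒ b_0 = 5 − 0 − 4 = 1; all invariant factors of ∂_1 are 1 so no torsion. So H_0 ≅ Z.
rank ∂_1 = 4, rank ∂_2 = 6 ⇒ b_1 = 10 − 4 − 6 = 0; all invariant factors of ∂_2 are 1 so no torsion. So H_1 ≅ 0.
rank ∂_2 = 6, rank ∂_3 = 4 ⇒ b_2 = 10 − 6 − 4 = 0; all invariant factors of ∂_3 are 1 so no torsion. So H_2 ≅ 0.
rank ∂_3 = 4, rank ∂_4 = 0 ⇒ b_3 = 5 − 4 − 0 = 1. So H_3 ≅ Z.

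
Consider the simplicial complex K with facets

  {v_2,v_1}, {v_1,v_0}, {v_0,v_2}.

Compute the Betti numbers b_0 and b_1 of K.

b_0 = 1, b_1 = 1.

K has 3 vertices, 3 edges.
rank ∂_0 = 0, rank ∂_1 = 2 ⇒ b_0 = 3 − 0 − 2 = 1; all invariant factors of ∂_1 are 1 so no torsion. So H_0 = Z.
rank ∂_1 = 2, rank ∂_2 = 0 ⇒ b_1 = 3 − 2 − 0 = 1. So H_1 = Z.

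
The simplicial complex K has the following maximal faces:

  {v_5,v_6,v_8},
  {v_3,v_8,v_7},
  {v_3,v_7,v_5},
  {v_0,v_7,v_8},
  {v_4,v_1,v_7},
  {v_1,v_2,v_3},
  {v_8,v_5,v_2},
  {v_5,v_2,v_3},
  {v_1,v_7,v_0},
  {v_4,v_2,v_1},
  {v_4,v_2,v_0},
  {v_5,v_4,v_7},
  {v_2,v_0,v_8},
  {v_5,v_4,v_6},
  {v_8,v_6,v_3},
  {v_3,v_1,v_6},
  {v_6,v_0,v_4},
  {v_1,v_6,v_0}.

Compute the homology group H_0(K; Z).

H_0 = Z.

K has 9 vertices, 27 edges, 18 triangles.
rank ∂_0 = 0, rank ∂_1 = 8 ⇒ b_0 = 9 − 0 − 8 = 1; all invariant factors of ∂_1 are 1 so no torsion. So H_0 = Z.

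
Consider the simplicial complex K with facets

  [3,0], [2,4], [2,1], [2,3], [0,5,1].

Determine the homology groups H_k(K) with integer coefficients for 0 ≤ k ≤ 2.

H_0 = Z,  H_1 = Z,  H_2 = 0.

Fix the vertex order 0 < 1 < 2 < 3 < 4 < 5 and write every simplex with vertices in increasing order. Then dim K = 2 and the simplices of K are:

  0-simplices (6): [0], [1], [2], [3], [4], [5]
  1-simplices (7): [0,1], [0,3], [0,5], [1,2], [1,5], [2,3], [2,4]
  2-simplices (1): [0,1,5]

giving chain groups C_0 ≅ Z^6, C_1 ≅ Z^7, C_2 ≅ Z^1.

∂_1: C_1 → C_0 is given by ∂[p,q] = [q] − [p]. For instance
  ∂[2,3] = [3] − [2].
The resulting 6×7 matrix has rank 5, and its Smith normal form has invariant factors (1,1,1,1,1).

The boundary map ∂_2: C_2 → C_1 acts by ∂[p,q,r] = [q,r] − [p,r] + [p,q]. For instance
  ∂[0,1,5] = [1,5] − [0,5] + [0,1].
This gives a 7×1 integer matrix of rank 1; reducing to Smith normal form yields diagonal entries (1).

Now H_k = ker ∂_k / im ∂_{k+1}, so:

  H_0: rank C_0 − rank ∂_1 = 6 − 5 = 1, and the invariant factors of ∂_1 are all 1, so H_0 = Z.
  H_1: rank ker ∂_1 − rank ∂_2 = (7 − 5) − 1 = 1, and the invariant factors of ∂_2 are all 1, so H_1 = Z.
  H_2: rank ker ∂_2 − rank ∂_3 = (1 − 1) − 0 = 0, and there is no ∂_3, so H_2 = 0.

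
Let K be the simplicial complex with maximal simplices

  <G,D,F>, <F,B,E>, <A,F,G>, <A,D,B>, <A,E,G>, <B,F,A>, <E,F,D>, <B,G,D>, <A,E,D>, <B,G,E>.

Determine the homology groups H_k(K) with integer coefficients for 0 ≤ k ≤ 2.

We work with the vertex ordering A < B < D < E < F < G. The simplices of K, each written with vertices in increasing order, are:

  0-simplices (6): A, B, D, E, F, G
  1-simplices (15): AB, AD, AE, AF, AG, BD, BE, BF, BG, DE, DF, DG, EF, EG, FG
  2-simplices (10): ABD, ABF, ADE, AEG, AFG, BDG, BEF, BEG, DEF, DFG

giving chain groups C_0 ≅ Z^6, C_1 ≅ Z^15, C_2 ≅ Z^10.

∂_1: C_1 → C_0 sends each edge [p,q] (with p < q) to q − p. For instance
  ∂DE = E − D.
The resulting 6×15 matrix has rank 5, and its Smith normal form has invariant factors (1,1,1,1,1).

∂_2: C_2 → C_1 acts by ∂[p,q,r] = [q,r] − [p,r] + [p,q]. For instance
  ∂BEG = EG − BG + BE,
  ∂BEF = EF − BF + BE.
As a 15×10 matrix over Z this has rank 10, with invariant factors (1,1,1,1,1,1,1,1,1,2).

Reading off H_k = ker ∂_k / im ∂_{k+1}:

  H_0: rank C_0 − rank ∂_1 = 6 − 5 = 1, and the invariant factors of ∂_1 are all 1, so H_0 ≅ Z.
  H_1: rank ker ∂_1 − rank ∂_2 = (15 − 5) − 10 = 0, and ∂_2 has invariant factor 2 > 1, so H_1 ≅ Z/2.
  H_2: rank ker ∂_2 − rank ∂_3 = (10 − 10) − 0 = 0, and there is no ∂_3, so H_2 ≅ 0.

As a check, the Euler characteristic is 6 − 15 + 10 = 1, which agrees with 1 − 0 + 0 = 1.

H_0 ≅ Z,  H_1 ≅ Z/2,  H_2 = 0.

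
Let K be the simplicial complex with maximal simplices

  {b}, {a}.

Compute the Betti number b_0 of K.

K has 2 vertices.
rank ∂_0 = 0, rank ∂_1 = 0 ⇒ b_0 = 2 − 0 − 0 = 2. So H_0 = Z^2.

b_0 = 2.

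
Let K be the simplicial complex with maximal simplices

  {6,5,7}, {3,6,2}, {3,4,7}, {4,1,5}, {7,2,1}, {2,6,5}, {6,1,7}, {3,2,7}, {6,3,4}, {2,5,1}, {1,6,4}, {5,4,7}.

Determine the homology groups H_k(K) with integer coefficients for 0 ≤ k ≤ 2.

H_0 ≅ Z,  H_1 ≅ Z/2,  H_2 = 0.

Order the vertices as 1 < 2 < 3 < 4 < 5 < 6 < 7. Listing each simplex with vertices in this order, K has dimension 2 with simplices:

  0-simplices (7): [1], [2], [3], [4], [5], [6], [7]
  1-simplices (18): [1,2], [1,4], [1,5], [1,6], [1,7], [2,3], [2,5], [2,6], [2,7], [3,4], [3,6], [3,7], [4,5], [4,6], [4,7], [5,6], [5,7], [6,7]
  2-simplices (12): [1,2,5], [1,2,7], [1,4,5], [1,4,6], [1,6,7], [2,3,6], [2,3,7], [2,5,6], [3,4,6], [3,4,7], [4,5,7], [5,6,7]

so the chain groups are C_0 ≅ Z^7, C_1 ≅ Z^18, C_2 ≅ Z^12.

Boundary ∂_1: C_1 → C_0 is given by ∂[p,q] = [q] − [p]. For instance
  ∂[3,7] = [7] − [3].
This gives a 7×18 integer matrix of rank 6; reducing to Smith normal form yields diagonal entries (1,1,1,1,1,1).

∂_2: C_2 → C_1 sends each 2-simplex [p,q,r] to [q,r] − [p,r] + [p,q]. For instance
  ∂[3,4,6] = [4,6] − [3,6] + [3,4],
  ∂[1,6,7] = [6,7] − [1,7] + [1,6].
This gives a 18×12 integer matrix of rank 12; reducing to Smith normal form yields diagonal entries (1,1,1,1,1,1,1,1,1,1,1,2).

Computing H_k = (kernel of ∂_k) / (image of ∂_{k+1}):

  H_0: rank C_0 − rank ∂_1 = 7 − 6 = 1, and the invariant factors of ∂_1 are all 1, so H_0 = Z.
  H_1: rank ker ∂_1 − rank ∂_2 = (18 − 6) − 12 = 0, and ∂_2 has invariant factor 2 > 1, so H_1 = Z/2.
  H_2: rank ker ∂_2 − rank ∂_3 = (12 − 12) − 0 = 0, and there is no ∂_3, so H_2 = 0.

As a check, the Euler characteristic is 7 − 18 + 12 = 1, which agrees with 1 − 0 + 0 = 1.
(K is a triangulation of the real projective plane RP^2.)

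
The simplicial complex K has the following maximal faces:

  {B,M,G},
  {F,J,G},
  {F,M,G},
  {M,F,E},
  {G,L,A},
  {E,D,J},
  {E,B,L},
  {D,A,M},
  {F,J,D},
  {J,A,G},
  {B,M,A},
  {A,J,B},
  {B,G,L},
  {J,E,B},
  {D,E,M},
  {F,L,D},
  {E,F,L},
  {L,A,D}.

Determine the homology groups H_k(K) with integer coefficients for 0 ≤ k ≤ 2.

H_0 = Z,  H_1 = Z × Z/2,  H_2 = 0.

K has 9 vertices, 27 edges, 18 triangles.
rank ∂_0 = 0, rank ∂_1 = 8 ⇒ b_0 = 9 − 0 − 8 = 1; all invariant factors of ∂_1 are 1 so no torsion. So H_0 ≅ Z.
rank ∂_1 = 8, rank ∂_2 = 18 ⇒ b_1 = 27 − 8 − 18 = 1; ∂_2 has invariant factor(s) [2] giving torsion. So H_1 ≅ Z × Z/2.
rank ∂_2 = 18, rank ∂_3 = 0 ⇒ b_2 = 18 − 18 − 0 = 0. So H_2 ≅ 0.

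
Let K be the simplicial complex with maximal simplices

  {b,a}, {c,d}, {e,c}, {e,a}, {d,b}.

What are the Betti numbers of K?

We work with the vertex ordering a < b < c < d < e. The simplices of K, each written with vertices in increasing order, are:

  0-simplices (5): a, b, c, d, e
  1-simplices (5): ab, ae, bd, cd, ce

so the chain groups are C_0 ≅ Z^5, C_1 ≅ Z^5.

∂_1: C_1 → C_0 is given by ∂[p,q] = [q] − [p]. For instance
  ∂cd = d − c.
The 5×5 boundary matrix has rank 4 and Smith normal form diag(1,1,1,1).

Computing H_k = (kernel of ∂_k) / (image of ∂_{k+1}):

  H_0: rank C_0 − rank ∂_1 = 5 − 4 = 1, and the invariant factors of ∂_1 are all 1, so H_0 ≅ Z.
  H_1: rank ker ∂_1 − rank ∂_2 = (5 − 4) − 0 = 1, and there is no ∂_2, so H_1 ≅ Z.

As a check, the Euler characteristic is 5 − 5 = 0, which agrees with 1 − 1 = 0.

Hence the Betti numbers are b_0 = 1, b_1 = 1.

b_0 = 1, b_1 = 1.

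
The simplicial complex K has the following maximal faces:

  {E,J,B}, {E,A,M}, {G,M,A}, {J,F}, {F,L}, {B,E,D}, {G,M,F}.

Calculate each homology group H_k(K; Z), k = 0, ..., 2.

Fix the vertex order A < B < D < E < F < G < J < L < M and write every simplex with vertices in increasing order. Then dim K = 2 and the simplices of K are:

  0-simplices (9): A, B, D, E, F, G, J, L, M
  1-simplices (14): AE, AG, AM, BD, BE, BJ, DE, EJ, EM, FG, FJ, FL, FM, GM
  2-simplices (5): AEM, AGM, BDE, BEJ, FGM

Hence C_0 ≅ Z^9, C_1 ≅ Z^14, C_2 ≅ Z^5.

∂_1: C_1 → C_0 sends each edge [p,q] (with p < q) to q − p. For instance
  ∂AG = G − A.
The resulting 9×14 matrix has rank 8, and its Smith normal form has invariant factors (1,1,1,1,1,1,1,1).

∂_2: C_2 → C_1 acts by ∂[p,q,r] = [q,r] − [p,r] + [p,q]. For instance
  ∂AEM = EM − AM + AE,
  ∂BDE = DE − BE + BD.
The resulting 14×5 matrix has rank 5, and its Smith normal form has invariant factors (1,1,1,1,1).

Computing H_k = (kernel of ∂_k) / (image of ∂_{k+1}):

  H_0: rank C_0 − rank ∂_1 = 9 − 8 = 1, and the invariant factors of ∂_1 are all 1, so H_0 = Z.
  H_1: rank ker ∂_1 − rank ∂_2 = (14 − 8) − 5 = 1, and the invariant factors of ∂_2 are all 1, so H_1 = Z.
  H_2: rank ker ∂_2 − rank ∂_3 = (5 − 5) − 0 = 0, and there is no ∂_3, so H_2 = 0.

As a check, the Euler characteristic is 9 − 14 + 5 = 0, which agrees with 1 − 1 + 0 = 0.

H_0 = Z,  H_1 = Z,  H_2 = 0.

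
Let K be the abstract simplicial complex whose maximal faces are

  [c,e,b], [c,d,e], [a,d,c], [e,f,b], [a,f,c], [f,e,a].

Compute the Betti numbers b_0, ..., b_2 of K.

b_0 = 1, b_1 = 1, b_2 = 0.

Take the total order a < b < c < d < e < f on the vertex set. Then K (dimension 2) consists of the simplices:

  0-simplices (6): a, b, c, d, e, f
  1-simplices (12): ac, ad, ae, af, bc, be, bf, cd, ce, cf, de, ef
  2-simplices (6): acd, acf, aef, bce, bef, cde

Hence C_0 ≅ Z^6, C_1 ≅ Z^12, C_2 ≅ Z^6.

∂_1: C_1 → C_0 sends each edge [p,q] (with p < q) to q − p.
As a 6×12 matrix over Z this has rank 5, with invariant factors (1,1,1,1,1).

The boundary map ∂_2: C_2 → C_1 maps a triangle to the signed sum of its edges. For instance
  ∂bce = ce − be + bc,
  ∂acf = cf − af + ac.
The 12×6 boundary matrix has rank 6 and Smith normal form diag(1,1,1,1,1,1).

Reading off H_k = ker ∂_k / im ∂_{k+1}:

  H_0: rank C_0 − rank ∂_1 = 6 − 5 = 1, and the invariant factors of ∂_1 are all 1, so H_0 ≅ Z.
  H_1: rank ker ∂_1 − rank ∂_2 = (12 − 5) − 6 = 1, and the invariant factors of ∂_2 are all 1, so H_1 ≅ Z.
  H_2: rank ker ∂_2 − rank ∂_3 = (6 − 6) − 0 = 0, and there is no ∂_3, so H_2 ≅ 0.

As a check, the Euler characteristic is 6 − 12 + 6 = 0, which agrees with 1 − 1 + 0 = 0.
(K is a triangulation of the cylinder S^1 x I.)

Hence the Betti numbers are b_0 = 1, b_1 = 1, b_2 = 0.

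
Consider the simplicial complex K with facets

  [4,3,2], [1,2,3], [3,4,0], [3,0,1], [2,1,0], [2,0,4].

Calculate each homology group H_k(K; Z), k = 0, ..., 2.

H_0 ≅ Z,  H_1 = 0,  H_2 ≅ Z.

We work with the vertex ordering 0 < 1 < 2 < 3 < 4. The simplices of K, each written with vertices in increasing order, are:

  0-simplices (5): [0], [1], [2], [3], [4]
  1-simplices (9): [0,1], [0,2], [0,3], [0,4], [1,2], [1,3], [2,3], [2,4], [3,4]
  2-simplices (6): [0,1,2], [0,1,3], [0,2,4], [0,3,4], [1,2,3], [2,3,4]

giving chain groups C_0 ≅ Z^5, C_1 ≅ Z^9, C_2 ≅ Z^6.

Boundary ∂_1: C_1 → C_0 maps an edge to its endpoints' difference, ∂[p,q] = q − p. For instance
  ∂[1,2] = [2] − [1].
The 5×9 boundary matrix has rank 4 and Smith normal form diag(1,1,1,1).

The boundary map ∂_2: C_2 → C_1 acts by ∂[p,q,r] = [q,r] − [p,r] + [p,q]. For instance
  ∂[0,2,4] = [2,4] − [0,4] + [0,2],
  ∂[2,3,4] = [3,4] − [2,4] + [2,3].
The resulting 9×6 matrix has rank 5, and its Smith normal form has invariant factors (1,1,1,1,1).

Reading off H_k = ker ∂_k / im ∂_{k+1}:

  H_0: rank C_0 − rank ∂_1 = 5 − 4 = 1, and the invariant factors of ∂_1 are all 1, so H_0 = Z.
  H_1: rank ker ∂_1 − rank ∂_2 = (9 − 4) − 5 = 0, and the invariant factors of ∂_2 are all 1, so H_1 = 0.
  H_2: rank ker ∂_2 − rank ∂_3 = (6 − 5) − 0 = 1, and there is no ∂_3, so H_2 = Z.

(K is a triangulation of the 2-sphere S^2.)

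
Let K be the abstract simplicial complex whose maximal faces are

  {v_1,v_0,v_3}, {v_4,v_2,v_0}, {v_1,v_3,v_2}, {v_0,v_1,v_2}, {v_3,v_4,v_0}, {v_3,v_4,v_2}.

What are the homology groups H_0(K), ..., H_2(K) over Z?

H_0 = Z,  H_1 = 0,  H_2 = Z.

Order the vertices as v_0 < v_1 < v_2 < v_3 < v_4. Listing each simplex with vertices in this order, K has dimension 2 with simplices:

  0-simplices (5): [v_0], [v_1], [v_2], [v_3], [v_4]
  1-simplices (9): [v_0,v_1], [v_0,v_2], [v_0,v_3], [v_0,v_4], [v_1,v_2], [v_1,v_3], [v_2,v_3], [v_2,v_4], [v_3,v_4]
  2-simplices (6): [v_0,v_1,v_2], [v_0,v_1,v_3], [v_0,v_2,v_4], [v_0,v_3,v_4], [v_1,v_2,v_3], [v_2,v_3,v_4]

so the chain groups are C_0 ≅ Z^5, C_1 ≅ Z^9, C_2 ≅ Z^6.

The boundary map ∂_1: C_1 → C_0 sends each edge [p,q] (with p < q) to q − p.
As a 5×9 matrix over Z this has rank 4, with invariant factors (1,1,1,1).

∂_2: C_2 → C_1 acts by ∂[p,q,r] = [q,r] − [p,r] + [p,q]. For instance
  ∂[v_2,v_3,v_4] = [v_3,v_4] − [v_2,v_4] + [v_2,v_3],
  ∂[v_0,v_1,v_3] = [v_1,v_3] − [v_0,v_3] + [v_0,v_1].
As a 9×6 matrix over Z this has rank 5, with invariant factors (1,1,1,1,1).

Reading off H_k = ker ∂_k / im ∂_{k+1}:

  H_0: rank C_0 − rank ∂_1 = 5 − 4 = 1, and the invariant factors of ∂_1 are all 1, so H_0 ≅ Z.
  H_1: rank ker ∂_1 − rank ∂_2 = (9 − 4) − 5 = 0, and the invariant factors of ∂_2 are all 1, so H_1 ≅ 0.
  H_2: rank ker ∂_2 − rank ∂_3 = (6 − 5) − 0 = 1, and there is no ∂_3, so H_2 ≅ Z.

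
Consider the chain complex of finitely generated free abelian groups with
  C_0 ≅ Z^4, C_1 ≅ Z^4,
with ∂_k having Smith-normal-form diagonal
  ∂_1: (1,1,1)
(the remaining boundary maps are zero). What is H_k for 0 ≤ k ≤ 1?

H_0 ≅ Z,  H_1 ≅ Z.

H_0: b_0 = 4 − 0 − 3 = 1; torsion from ∂_1 factors > 1: none. So H_0 ≅ Z.
H_1: b_1 = 4 − 3 − 0 = 1; torsion from ∂_2 factors > 1: none. So H_1 ≅ Z.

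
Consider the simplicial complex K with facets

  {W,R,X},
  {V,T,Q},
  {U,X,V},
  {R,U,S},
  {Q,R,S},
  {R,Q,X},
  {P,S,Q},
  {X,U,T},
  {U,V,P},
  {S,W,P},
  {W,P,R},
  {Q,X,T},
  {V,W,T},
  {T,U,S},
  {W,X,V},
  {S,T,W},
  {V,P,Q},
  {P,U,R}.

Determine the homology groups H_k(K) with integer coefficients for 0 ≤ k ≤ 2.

Order the vertices as P < Q < R < S < T < U < V < W < X. Listing each simplex with vertices in this order, K has dimension 2 with simplices:

  0-simplices (9): P, Q, R, S, T, U, V, W, X
  1-simplices (27): PQ, PR, PS, PU, PV, PW, QR, QS, QT, QV, QX, RS, RU, RW, RX, ST, SU, SW, TU, TV, TW, TX, UV, UX, VW, VX, WX
  2-simplices (18): PQS, PQV, PRU, PRW, PSW, PUV, QRS, QRX, QTV, QTX, RSU, RWX, STU, STW, TUX, TVW, UVX, VWX

Hence C_0 ≅ Z^9, C_1 ≅ Z^27, C_2 ≅ Z^18.

The boundary map ∂_1: C_1 → C_0 sends each edge [p,q] (with p < q) to q − p. For instance
  ∂QT = T − Q.
The resulting 9×27 matrix has rank 8, and its Smith normal form has invariant factors (1,1,1,1,1,1,1,1).

Boundary ∂_2: C_2 → C_1 maps a triangle to the signed sum of its edges. For instance
  ∂PQS = QS − PS + PQ,
  ∂TVW = VW − TW + TV.
This gives a 27×18 integer matrix of rank 18; reducing to Smith normal form yields diagonal entries (1,1,1,1,1,1,1,1,1,1,1,1,1,1,1,1,1,2).

Now H_k = ker ∂_k / im ∂_{k+1}, so:

  H_0: rank C_0 − rank ∂_1 = 9 − 8 = 1, and the invariant factors of ∂_1 are all 1, so H_0 = Z.
  H_1: rank ker ∂_1 − rank ∂_2 = (27 − 8) − 18 = 1, and ∂_2 has invariant factor 2 > 1, so H_1 = Z ⊕ Z/2Z.
  H_2: rank ker ∂_2 − rank ∂_3 = (18 − 18) − 0 = 0, and there is no ∂_3, so H_2 = 0.

(K is a triangulation of the Klein bottle.)

H_0 = Z,  H_1 = Z ⊕ Z/2Z,  H_2 = 0.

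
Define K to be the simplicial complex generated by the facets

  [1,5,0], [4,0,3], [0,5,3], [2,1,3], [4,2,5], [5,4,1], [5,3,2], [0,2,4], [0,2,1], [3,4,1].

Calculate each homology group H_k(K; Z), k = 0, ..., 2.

K has 6 vertices, 15 edges, 10 triangles.
rank ∂_0 = 0, rank ∂_1 = 5 ⇒ b_0 = 6 − 0 − 5 = 1; all invariant factors of ∂_1 are 1 so no torsion. So H_0 ≅ Z.
rank ∂_1 = 5, rank ∂_2 = 10 ⇒ b_1 = 15 − 5 − 10 = 0; ∂_2 has invariant factor(s) [2] giving torsion. So H_1 ≅ Z_2.
rank ∂_2 = 10, rank ∂_3 = 0 ⇒ b_2 = 10 − 10 − 0 = 0. So H_2 ≅ 0.

H_0 = Z,  H_1 = Z_2,  H_2 = 0.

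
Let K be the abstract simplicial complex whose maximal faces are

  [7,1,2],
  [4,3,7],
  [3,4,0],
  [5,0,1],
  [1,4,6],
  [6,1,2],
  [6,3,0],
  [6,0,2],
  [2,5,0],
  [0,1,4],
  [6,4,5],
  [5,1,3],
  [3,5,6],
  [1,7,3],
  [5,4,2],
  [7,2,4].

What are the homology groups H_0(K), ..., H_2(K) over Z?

H_0 = Z,  H_1 = Z^2,  H_2 = Z.

Fix the vertex order 0 < 1 < 2 < 3 < 4 < 5 < 6 < 7 and write every simplex with vertices in increasing order. Then dim K = 2 and the simplices of K are:

  0-simplices (8): [0], [1], [2], [3], [4], [5], [6], [7]
  1-simplices (24): (24 of them)
  2-simplices (16): [0,1,4], [0,1,5], [0,2,5], [0,2,6], [0,3,4], [0,3,6], [1,2,6], [1,2,7], [1,3,5], [1,3,7], [1,4,6], [2,4,5], [2,4,7], [3,4,7], [3,5,6], [4,5,6]

so the chain groups are C_0 ≅ Z^8, C_1 ≅ Z^24, C_2 ≅ Z^16.

∂_1: C_1 → C_0 maps an edge to its endpoints' difference, ∂[p,q] = q − p. For instance
  ∂[0,5] = [5] − [0].
As a 8×24 matrix over Z this has rank 7, with invariant factors (1,1,1,1,1,1,1).

Boundary ∂_2: C_2 → C_1 sends each 2-simplex [p,q,r] to [q,r] − [p,r] + [p,q]. For instance
  ∂[0,2,6] = [2,6] − [0,6] + [0,2],
  ∂[1,2,7] = [2,7] − [1,7] + [1,2].
This gives a 24×16 integer matrix of rank 15; reducing to Smith normal form yields diagonal entries (1,1,1,1,1,1,1,1,1,1,1,1,1,1,1).

Computing H_k = (kernel of ∂_k) / (image of ∂_{k+1}):

  H_0: rank C_0 − rank ∂_1 = 8 − 7 = 1, and the invariant factors of ∂_1 are all 1, so H_0 = Z.
  H_1: rank ker ∂_1 − rank ∂_2 = (24 − 7) − 15 = 2, and the invariant factors of ∂_2 are all 1, so H_1 = Z^2.
  H_2: rank ker ∂_2 − rank ∂_3 = (16 − 15) − 0 = 1, and there is no ∂_3, so H_2 = Z.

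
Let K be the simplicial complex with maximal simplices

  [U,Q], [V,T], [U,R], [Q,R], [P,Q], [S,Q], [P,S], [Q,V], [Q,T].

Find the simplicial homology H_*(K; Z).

H_0 ≅ Z,  H_1 ≅ Z^3.

K has 7 vertices, 9 edges.
rank ∂_0 = 0, rank ∂_1 = 6 ⇒ b_0 = 7 − 0 − 6 = 1; all invariant factors of ∂_1 are 1 so no torsion. So H_0 ≅ Z.
rank ∂_1 = 6, rank ∂_2 = 0 ⇒ b_1 = 9 − 6 − 0 = 3. So H_1 ≅ Z^3.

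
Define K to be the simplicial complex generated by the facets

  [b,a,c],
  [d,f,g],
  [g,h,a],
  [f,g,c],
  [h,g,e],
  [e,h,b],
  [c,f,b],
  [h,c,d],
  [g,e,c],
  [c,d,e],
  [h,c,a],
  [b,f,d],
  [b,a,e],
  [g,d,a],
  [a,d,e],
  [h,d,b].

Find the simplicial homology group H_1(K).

H_1 = Z^2.

Take the total order a < b < c < d < e < f < g < h on the vertex set. Then K (dimension 2) consists of the simplices:

  0-simplices (8): a, b, c, d, e, f, g, h
  1-simplices (24): ab, ac, ad, ae, ag, ah, bc, bd, be, bf, bh, cd, ce, cf, cg, ch, de, df, dg, dh, eg, eh, fg, gh
  2-simplices (16): abc, abe, ach, ade, adg, agh, bcf, bdf, bdh, beh, cde, cdh, ceg, cfg, dfg, egh

giving chain groups C_0 ≅ Z^8, C_1 ≅ Z^24, C_2 ≅ Z^16.

∂_1: C_1 → C_0 is given by ∂[p,q] = [q] − [p]. For instance
  ∂bf = f − b.
As a 8×24 matrix over Z this has rank 7, with invariant factors (1,1,1,1,1,1,1).

∂_2: C_2 → C_1 acts by ∂[p,q,r] = [q,r] − [p,r] + [p,q]. For instance
  ∂ach = ch − ah + ac,
  ∂adg = dg − ag + ad.
The resulting 24×16 matrix has rank 15, and its Smith normal form has invariant factors (1,1,1,1,1,1,1,1,1,1,1,1,1,1,1).

Reading off H_k = ker ∂_k / im ∂_{k+1}:

  H_1: rank ker ∂_1 − rank ∂_2 = (24 − 7) − 15 = 2, and the invariant factors of ∂_2 are all 1, so H_1 ≅ Z^2.

(K is a triangulation of the torus T^2.)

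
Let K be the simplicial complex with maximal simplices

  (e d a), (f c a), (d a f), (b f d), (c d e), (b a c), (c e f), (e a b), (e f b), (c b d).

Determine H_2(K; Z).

K has 6 vertices, 15 edges, 10 triangles.
rank ∂_2 = 10, rank ∂_3 = 0 ⇒ b_2 = 10 − 10 − 0 = 0. So H_2 = 0.

H_2 = 0.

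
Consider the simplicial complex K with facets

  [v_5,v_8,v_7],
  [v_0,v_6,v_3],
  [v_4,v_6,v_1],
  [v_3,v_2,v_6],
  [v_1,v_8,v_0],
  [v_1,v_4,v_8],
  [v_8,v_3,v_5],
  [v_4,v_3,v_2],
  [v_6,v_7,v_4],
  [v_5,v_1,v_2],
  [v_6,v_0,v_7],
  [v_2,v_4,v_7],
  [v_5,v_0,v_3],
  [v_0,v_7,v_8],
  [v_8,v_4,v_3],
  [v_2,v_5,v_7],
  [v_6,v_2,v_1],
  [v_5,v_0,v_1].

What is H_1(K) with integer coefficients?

H_1 = Z ⊕ Z/2Z.

K has 9 vertices, 27 edges, 18 triangles.
rank ∂_1 = 8, rank ∂_2 = 18 ⇒ b_1 = 27 − 8 − 18 = 1; ∂_2 has invariant factor(s) [2] giving torsion. So H_1 = Z ⊕ Z/2Z.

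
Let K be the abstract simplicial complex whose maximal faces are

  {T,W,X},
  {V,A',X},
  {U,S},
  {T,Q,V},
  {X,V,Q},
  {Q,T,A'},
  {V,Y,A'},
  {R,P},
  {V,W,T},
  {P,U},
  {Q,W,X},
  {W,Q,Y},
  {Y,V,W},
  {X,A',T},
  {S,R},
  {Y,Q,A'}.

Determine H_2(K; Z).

Take the total order P < Q < R < S < T < U < V < W < X < Y < A' on the vertex set. Then K (dimension 2) consists of the simplices:

  0-simplices (11): [P], [Q], [R], [S], [T], [U], [V], [W], [X], [Y], [A']
  1-simplices (22): [P,R], [P,U], [Q,T], [Q,V], [Q,W], [Q,X], [Q,Y], [Q,A'], [R,S], [S,U], [T,V], [T,W], [T,X], [T,A'], [V,W], [V,X], [V,Y], [V,A'], [W,X], [W,Y], [X,A'], [Y,A']
  2-simplices (12): [Q,T,V], [Q,T,A'], [Q,V,X], [Q,W,X], [Q,W,Y], [Q,Y,A'], [T,V,W], [T,W,X], [T,X,A'], [V,W,Y], [V,X,A'], [V,Y,A']

giving chain groups C_0 ≅ Z^11, C_1 ≅ Z^22, C_2 ≅ Z^12.

∂_1: C_1 → C_0 maps an edge to its endpoints' difference, ∂[p,q] = q − p. For instance
  ∂[W,Y] = [Y] − [W].
The resulting 11×22 matrix has rank 9, and its Smith normal form has invariant factors (1,1,1,1,1,1,1,1,1).

The boundary map ∂_2: C_2 → C_1 sends each 2-simplex [p,q,r] to [q,r] − [p,r] + [p,q]. For instance
  ∂[T,V,W] = [V,W] − [T,W] + [T,V],
  ∂[V,W,Y] = [W,Y] − [V,Y] + [V,W].
The resulting 22×12 matrix has rank 12, and its Smith normal form has invariant factors (1,1,1,1,1,1,1,1,1,1,1,2).

Now H_k = ker ∂_k / im ∂_{k+1}, so:

  H_2: rank ker ∂_2 − rank ∂_3 = (12 − 12) − 0 = 0, and there is no ∂_3, so H_2 ≅ 0.

(K is a triangulation of the disjoint union of the real projective plane RP^2 and the circle S^1.)

H_2 = 0.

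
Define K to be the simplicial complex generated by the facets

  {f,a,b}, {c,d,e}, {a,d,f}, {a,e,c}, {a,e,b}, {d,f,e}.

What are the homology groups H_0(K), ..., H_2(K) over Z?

H_0 = Z,  H_1 = Z,  H_2 = 0.

Fix the vertex order a < b < c < d < e < f and write every simplex with vertices in increasing order. Then dim K = 2 and the simplices of K are:

  0-simplices (6): a, b, c, d, e, f
  1-simplices (12): ab, ac, ad, ae, af, be, bf, cd, ce, de, df, ef
  2-simplices (6): abe, abf, ace, adf, cde, def

giving chain groups C_0 ≅ Z^6, C_1 ≅ Z^12, C_2 ≅ Z^6.

∂_1: C_1 → C_0 sends each edge [p,q] (with p < q) to q − p. For instance
  ∂ab = b − a.
As a 6×12 matrix over Z this has rank 5, with invariant factors (1,1,1,1,1).

The boundary map ∂_2: C_2 → C_1 acts by ∂[p,q,r] = [q,r] − [p,r] + [p,q]. For instance
  ∂adf = df − af + ad,
  ∂abe = be − ae + ab.
The resulting 12×6 matrix has rank 6, and its Smith normal form has invariant factors (1,1,1,1,1,1).

Now H_k = ker ∂_k / im ∂_{k+1}, so:

  H_0: rank C_0 − rank ∂_1 = 6 − 5 = 1, and the invariant factors of ∂_1 are all 1, so H_0 ≅ Z.
  H_1: rank ker ∂_1 − rank ∂_2 = (12 − 5) − 6 = 1, and the invariant factors of ∂_2 are all 1, so H_1 ≅ Z.
  H_2: rank ker ∂_2 − rank ∂_3 = (6 − 6) − 0 = 0, and there is no ∂_3, so H_2 ≅ 0.

As a check, the Euler characteristic is 6 − 12 + 6 = 0, which agrees with 1 − 1 + 0 = 0.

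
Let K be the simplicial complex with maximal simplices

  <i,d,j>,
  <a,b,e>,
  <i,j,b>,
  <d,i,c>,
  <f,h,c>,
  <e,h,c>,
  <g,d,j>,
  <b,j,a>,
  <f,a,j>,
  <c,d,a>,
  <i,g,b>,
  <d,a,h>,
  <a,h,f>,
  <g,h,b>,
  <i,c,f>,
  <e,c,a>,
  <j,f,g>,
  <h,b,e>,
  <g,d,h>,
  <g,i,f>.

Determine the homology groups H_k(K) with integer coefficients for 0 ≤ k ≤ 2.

Order the vertices as a < b < c < d < e < f < g < h < i < j. Listing each simplex with vertices in this order, K has dimension 2 with simplices:

  0-simplices (10): a, b, c, d, e, f, g, h, i, j
  1-simplices (30): ab, ac, ad, ae, af, ah, aj, be, bg, bh, bi, bj, cd, ce, cf, ch, ci, dg, dh, di, dj, eh, fg, fh, fi, fj, gh, gi, gj, ij
  2-simplices (20): abe, abj, acd, ace, adh, afh, afj, beh, bgh, bgi, bij, cdi, ceh, cfh, cfi, dgh, dgj, dij, fgi, fgj

giving chain groups C_0 ≅ Z^10, C_1 ≅ Z^30, C_2 ≅ Z^20.

The boundary map ∂_1: C_1 → C_0 is given by ∂[p,q] = [q] − [p].
The 10×30 boundary matrix has rank 9 and Smith normal form diag(1,1,1,1,1,1,1,1,1).

The boundary map ∂_2: C_2 → C_1 maps a triangle to the signed sum of its edges. For instance
  ∂fgj = gj − fj + fg,
  ∂dij = ij − dj + di.
The resulting 30×20 matrix has rank 20, and its Smith normal form has invariant factors (1,1,1,1,1,1,1,1,1,1,1,1,1,1,1,1,1,1,1,2).

Reading off H_k = ker ∂_k / im ∂_{k+1}:

  H_0: rank C_0 − rank ∂_1 = 10 − 9 = 1, and the invariant factors of ∂_1 are all 1, so H_0 ≅ Z.
  H_1: rank ker ∂_1 − rank ∂_2 = (30 − 9) − 20 = 1, and ∂_2 has invariant factor 2 > 1, so H_1 ≅ Z × Z/2.
  H_2: rank ker ∂_2 − rank ∂_3 = (20 − 20) − 0 = 0, and there is no ∂_3, so H_2 ≅ 0.

(K is a triangulation of the Klein bottle.)

H_0 ≅ Z,  H_1 ≅ Z × Z/2,  H_2 = 0.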